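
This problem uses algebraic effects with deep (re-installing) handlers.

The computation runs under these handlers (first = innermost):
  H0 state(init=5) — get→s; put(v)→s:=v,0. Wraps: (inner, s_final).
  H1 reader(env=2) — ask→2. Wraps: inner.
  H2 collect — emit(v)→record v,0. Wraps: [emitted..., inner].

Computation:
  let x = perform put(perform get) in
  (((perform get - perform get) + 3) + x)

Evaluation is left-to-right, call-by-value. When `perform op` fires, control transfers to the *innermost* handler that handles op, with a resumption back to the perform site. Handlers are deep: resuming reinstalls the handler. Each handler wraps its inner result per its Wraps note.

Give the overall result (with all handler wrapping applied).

Answer: [(3, 5)]

Evaluation trace:
get @ H0 ⇒ 5
put(5) @ H0 ⇒ s:=5
get @ H0 ⇒ 5
get @ H0 ⇒ 5
H0 returns (3, 5)
H1 returns (3, 5)
H2 returns [(3, 5)]
= [(3, 5)]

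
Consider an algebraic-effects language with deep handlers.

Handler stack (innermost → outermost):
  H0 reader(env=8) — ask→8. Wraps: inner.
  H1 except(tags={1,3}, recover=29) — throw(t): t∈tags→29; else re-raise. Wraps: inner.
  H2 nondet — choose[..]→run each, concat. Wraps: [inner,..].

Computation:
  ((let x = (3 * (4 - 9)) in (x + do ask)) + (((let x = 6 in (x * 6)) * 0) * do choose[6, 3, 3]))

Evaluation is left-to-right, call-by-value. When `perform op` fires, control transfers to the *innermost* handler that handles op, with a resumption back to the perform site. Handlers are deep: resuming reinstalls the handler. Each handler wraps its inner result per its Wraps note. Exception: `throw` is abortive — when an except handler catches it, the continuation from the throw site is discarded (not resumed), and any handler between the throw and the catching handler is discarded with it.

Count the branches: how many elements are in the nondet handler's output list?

Evaluation trace:
ask @ H0 ⇒ 8
choose[6, 3, 3] @ H2
  branch[0] choose=6:
    H0 returns -7
    H1 returns -7
    H2 returns [-7]
  branch[1] choose=3:
    H0 returns -7
    H1 returns -7
    H2 returns [-7]
  branch[2] choose=3:
    H0 returns -7
    H1 returns -7
    H2 returns [-7]
= [-7, -7, -7]

Answer: 3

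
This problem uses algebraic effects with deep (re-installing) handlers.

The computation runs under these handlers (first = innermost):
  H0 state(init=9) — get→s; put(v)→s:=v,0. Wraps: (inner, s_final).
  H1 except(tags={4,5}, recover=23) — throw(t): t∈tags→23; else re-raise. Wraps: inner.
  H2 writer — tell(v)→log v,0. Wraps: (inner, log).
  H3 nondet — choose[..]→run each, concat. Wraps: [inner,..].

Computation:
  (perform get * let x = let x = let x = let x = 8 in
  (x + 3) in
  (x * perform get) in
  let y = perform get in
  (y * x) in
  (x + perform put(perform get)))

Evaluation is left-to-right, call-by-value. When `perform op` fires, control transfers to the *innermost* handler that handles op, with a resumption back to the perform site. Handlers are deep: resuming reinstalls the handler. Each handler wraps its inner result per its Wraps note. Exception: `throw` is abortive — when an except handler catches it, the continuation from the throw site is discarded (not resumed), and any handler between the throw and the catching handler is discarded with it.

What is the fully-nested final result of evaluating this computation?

Evaluation trace:
get @ H0 ⇒ 9
get @ H0 ⇒ 9
get @ H0 ⇒ 9
get @ H0 ⇒ 9
put(9) @ H0 ⇒ s:=9
H0 returns (8019, 9)
H1 returns (8019, 9)
H2 returns ((8019, 9), ())
H3 returns [((8019, 9), ())]
= [((8019, 9), ())]

Answer: [((8019, 9), ())]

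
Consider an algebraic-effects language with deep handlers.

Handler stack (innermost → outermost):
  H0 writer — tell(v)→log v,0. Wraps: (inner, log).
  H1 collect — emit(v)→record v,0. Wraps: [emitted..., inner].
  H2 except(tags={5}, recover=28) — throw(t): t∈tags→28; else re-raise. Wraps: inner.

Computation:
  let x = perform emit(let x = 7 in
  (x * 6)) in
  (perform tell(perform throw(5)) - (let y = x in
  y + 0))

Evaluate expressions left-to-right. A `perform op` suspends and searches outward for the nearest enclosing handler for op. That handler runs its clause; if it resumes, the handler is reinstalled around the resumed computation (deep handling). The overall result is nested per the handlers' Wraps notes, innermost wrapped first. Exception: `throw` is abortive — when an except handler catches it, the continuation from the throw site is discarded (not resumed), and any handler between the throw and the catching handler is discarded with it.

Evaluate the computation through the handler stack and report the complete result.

Answer: 28

Step-by-step:
emit(42) @ H1 ⇒ out+=42
throw(5) @ H2 caught ⇒ 28
= 28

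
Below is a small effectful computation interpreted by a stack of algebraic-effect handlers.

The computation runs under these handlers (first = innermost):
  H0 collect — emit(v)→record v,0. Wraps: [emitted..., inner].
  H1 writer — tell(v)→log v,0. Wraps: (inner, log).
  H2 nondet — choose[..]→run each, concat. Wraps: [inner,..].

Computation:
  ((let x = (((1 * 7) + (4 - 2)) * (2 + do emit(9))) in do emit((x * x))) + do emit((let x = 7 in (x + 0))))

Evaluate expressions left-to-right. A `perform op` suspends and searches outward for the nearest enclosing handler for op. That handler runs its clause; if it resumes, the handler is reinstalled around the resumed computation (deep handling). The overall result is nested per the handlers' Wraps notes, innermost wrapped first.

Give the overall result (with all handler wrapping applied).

Answer: [([9, 324, 7, 0], ())]

Evaluation trace:
emit(9) @ H0 ⇒ out+=9
emit(324) @ H0 ⇒ out+=324
emit(7) @ H0 ⇒ out+=7
H0 returns [9, 324, 7, 0]
H1 returns ([9, 324, 7, 0], ())
H2 returns [([9, 324, 7, 0], ())]
= [([9, 324, 7, 0], ())]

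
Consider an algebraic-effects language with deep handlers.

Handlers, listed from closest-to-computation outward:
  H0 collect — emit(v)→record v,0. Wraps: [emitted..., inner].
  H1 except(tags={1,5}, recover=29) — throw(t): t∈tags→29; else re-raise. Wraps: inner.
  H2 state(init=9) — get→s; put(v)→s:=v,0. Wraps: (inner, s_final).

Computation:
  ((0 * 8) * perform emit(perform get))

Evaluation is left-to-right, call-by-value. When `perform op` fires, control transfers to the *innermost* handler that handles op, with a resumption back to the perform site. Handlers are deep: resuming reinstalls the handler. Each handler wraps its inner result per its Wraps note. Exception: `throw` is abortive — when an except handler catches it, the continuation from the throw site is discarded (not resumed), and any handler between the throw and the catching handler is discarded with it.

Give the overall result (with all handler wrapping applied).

Working:
get @ H2 ⇒ 9
emit(9) @ H0 ⇒ out+=9
H0 returns [9, 0]
H1 returns [9, 0]
H2 returns ([9, 0], 9)
= ([9, 0], 9)

Answer: ([9, 0], 9)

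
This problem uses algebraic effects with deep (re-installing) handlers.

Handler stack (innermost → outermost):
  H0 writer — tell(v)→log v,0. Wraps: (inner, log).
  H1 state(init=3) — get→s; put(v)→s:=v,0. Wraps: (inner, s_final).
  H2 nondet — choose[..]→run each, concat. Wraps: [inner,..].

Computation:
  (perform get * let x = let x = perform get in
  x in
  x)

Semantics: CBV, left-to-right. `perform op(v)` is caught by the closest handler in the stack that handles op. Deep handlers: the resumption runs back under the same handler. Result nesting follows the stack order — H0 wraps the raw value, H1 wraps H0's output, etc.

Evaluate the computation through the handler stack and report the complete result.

Answer: [((9, ()), 3)]

Step-by-step:
get @ H1 ⇒ 3
get @ H1 ⇒ 3
H0 returns (9, ())
H1 returns ((9, ()), 3)
H2 returns [((9, ()), 3)]
= [((9, ()), 3)]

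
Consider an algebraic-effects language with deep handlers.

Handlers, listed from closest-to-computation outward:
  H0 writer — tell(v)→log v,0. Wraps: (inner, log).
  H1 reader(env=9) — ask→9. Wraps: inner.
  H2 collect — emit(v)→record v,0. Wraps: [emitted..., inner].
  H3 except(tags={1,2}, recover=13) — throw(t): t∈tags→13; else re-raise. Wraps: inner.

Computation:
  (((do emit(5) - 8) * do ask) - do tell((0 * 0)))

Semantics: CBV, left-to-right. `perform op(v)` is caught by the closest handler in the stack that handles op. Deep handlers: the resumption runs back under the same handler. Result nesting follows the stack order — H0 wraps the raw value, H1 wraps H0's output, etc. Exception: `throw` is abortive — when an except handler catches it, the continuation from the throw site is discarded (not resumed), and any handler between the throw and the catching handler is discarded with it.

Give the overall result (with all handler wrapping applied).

Answer: [5, (-72, (0))]

Working:
emit(5) @ H2 ⇒ out+=5
ask @ H1 ⇒ 9
tell(0) @ H0 ⇒ log+=0
H0 returns (-72, (0))
H1 returns (-72, (0))
H2 returns [5, (-72, (0))]
H3 returns [5, (-72, (0))]
= [5, (-72, (0))]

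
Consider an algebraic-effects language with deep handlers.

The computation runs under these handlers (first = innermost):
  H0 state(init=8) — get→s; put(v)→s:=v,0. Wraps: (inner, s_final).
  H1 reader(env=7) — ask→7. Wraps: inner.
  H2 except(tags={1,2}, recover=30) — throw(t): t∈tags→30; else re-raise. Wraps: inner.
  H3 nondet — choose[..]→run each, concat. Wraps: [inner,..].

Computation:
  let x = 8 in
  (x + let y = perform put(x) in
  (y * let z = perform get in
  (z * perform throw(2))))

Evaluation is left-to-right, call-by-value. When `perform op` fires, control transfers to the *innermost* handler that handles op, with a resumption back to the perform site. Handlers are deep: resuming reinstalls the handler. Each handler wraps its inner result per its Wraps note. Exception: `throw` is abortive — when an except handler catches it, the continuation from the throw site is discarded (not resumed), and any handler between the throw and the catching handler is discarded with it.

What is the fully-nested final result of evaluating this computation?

Evaluation trace:
put(8) @ H0 ⇒ s:=8
get @ H0 ⇒ 8
throw(2) @ H2 caught ⇒ 30
H3 returns [30]
= [30]

Answer: [30]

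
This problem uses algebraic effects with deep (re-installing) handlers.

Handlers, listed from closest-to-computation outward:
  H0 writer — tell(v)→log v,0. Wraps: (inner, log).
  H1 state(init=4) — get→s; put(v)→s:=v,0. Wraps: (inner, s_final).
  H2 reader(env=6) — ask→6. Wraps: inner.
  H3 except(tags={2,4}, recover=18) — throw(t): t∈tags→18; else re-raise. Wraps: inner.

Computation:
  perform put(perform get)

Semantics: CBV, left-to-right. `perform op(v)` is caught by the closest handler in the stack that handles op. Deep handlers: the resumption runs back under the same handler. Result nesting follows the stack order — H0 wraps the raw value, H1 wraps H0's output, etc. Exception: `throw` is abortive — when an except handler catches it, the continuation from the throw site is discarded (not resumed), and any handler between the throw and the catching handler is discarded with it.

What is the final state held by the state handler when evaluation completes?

Evaluation trace:
get @ H1 ⇒ 4
put(4) @ H1 ⇒ s:=4
H0 returns (0, ())
H1 returns ((0, ()), 4)
H2 returns ((0, ()), 4)
H3 returns ((0, ()), 4)
= ((0, ()), 4)

Answer: 4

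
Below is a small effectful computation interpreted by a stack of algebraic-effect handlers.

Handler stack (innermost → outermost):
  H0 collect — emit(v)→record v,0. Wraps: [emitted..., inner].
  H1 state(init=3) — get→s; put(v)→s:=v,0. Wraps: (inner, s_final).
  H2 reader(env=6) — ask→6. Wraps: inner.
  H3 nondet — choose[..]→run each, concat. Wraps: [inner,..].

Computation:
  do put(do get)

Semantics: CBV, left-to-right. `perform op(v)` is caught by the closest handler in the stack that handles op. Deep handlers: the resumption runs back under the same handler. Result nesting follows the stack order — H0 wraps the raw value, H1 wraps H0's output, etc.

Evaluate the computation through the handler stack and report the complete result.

Evaluation trace:
get @ H1 ⇒ 3
put(3) @ H1 ⇒ s:=3
H0 returns [0]
H1 returns ([0], 3)
H2 returns ([0], 3)
H3 returns [([0], 3)]
= [([0], 3)]

Answer: [([0], 3)]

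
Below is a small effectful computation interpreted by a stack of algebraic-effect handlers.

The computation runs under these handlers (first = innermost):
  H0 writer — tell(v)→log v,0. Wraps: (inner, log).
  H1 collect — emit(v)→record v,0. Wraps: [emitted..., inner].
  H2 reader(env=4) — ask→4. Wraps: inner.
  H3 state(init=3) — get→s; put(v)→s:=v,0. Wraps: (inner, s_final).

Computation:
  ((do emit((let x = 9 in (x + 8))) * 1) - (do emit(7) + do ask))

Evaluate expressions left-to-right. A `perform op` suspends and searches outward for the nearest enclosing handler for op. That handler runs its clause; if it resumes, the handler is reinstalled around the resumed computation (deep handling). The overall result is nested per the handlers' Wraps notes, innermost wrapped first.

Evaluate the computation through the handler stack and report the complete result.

Working:
emit(17) @ H1 ⇒ out+=17
emit(7) @ H1 ⇒ out+=7
ask @ H2 ⇒ 4
H0 returns (-4, ())
H1 returns [17, 7, (-4, ())]
H2 returns [17, 7, (-4, ())]
H3 returns ([17, 7, (-4, ())], 3)
= ([17, 7, (-4, ())], 3)

Answer: ([17, 7, (-4, ())], 3)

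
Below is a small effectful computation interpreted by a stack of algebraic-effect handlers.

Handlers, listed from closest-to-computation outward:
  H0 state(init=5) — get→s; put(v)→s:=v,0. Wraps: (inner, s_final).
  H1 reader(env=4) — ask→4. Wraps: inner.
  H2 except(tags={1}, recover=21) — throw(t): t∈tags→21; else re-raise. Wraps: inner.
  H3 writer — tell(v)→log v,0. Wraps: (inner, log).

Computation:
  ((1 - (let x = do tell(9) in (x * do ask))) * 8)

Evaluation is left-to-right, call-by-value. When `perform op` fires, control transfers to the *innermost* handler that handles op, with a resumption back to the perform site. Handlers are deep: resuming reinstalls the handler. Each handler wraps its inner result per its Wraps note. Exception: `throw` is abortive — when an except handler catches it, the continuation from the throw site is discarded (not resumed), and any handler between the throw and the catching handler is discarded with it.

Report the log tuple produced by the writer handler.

Evaluation trace:
tell(9) @ H3 ⇒ log+=9
ask @ H1 ⇒ 4
H0 returns (8, 5)
H1 returns (8, 5)
H2 returns (8, 5)
H3 returns ((8, 5), (9))
= ((8, 5), (9))

Answer: (9)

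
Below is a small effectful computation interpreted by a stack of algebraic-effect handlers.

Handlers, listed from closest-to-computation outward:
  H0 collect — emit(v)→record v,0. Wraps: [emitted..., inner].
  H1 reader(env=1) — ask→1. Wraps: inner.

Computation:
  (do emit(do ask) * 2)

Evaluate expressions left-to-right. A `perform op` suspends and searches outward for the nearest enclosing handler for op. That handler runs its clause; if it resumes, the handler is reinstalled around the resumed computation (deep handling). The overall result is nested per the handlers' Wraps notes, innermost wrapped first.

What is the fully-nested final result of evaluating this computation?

Step-by-step:
ask @ H1 ⇒ 1
emit(1) @ H0 ⇒ out+=1
H0 returns [1, 0]
H1 returns [1, 0]
= [1, 0]

Answer: [1, 0]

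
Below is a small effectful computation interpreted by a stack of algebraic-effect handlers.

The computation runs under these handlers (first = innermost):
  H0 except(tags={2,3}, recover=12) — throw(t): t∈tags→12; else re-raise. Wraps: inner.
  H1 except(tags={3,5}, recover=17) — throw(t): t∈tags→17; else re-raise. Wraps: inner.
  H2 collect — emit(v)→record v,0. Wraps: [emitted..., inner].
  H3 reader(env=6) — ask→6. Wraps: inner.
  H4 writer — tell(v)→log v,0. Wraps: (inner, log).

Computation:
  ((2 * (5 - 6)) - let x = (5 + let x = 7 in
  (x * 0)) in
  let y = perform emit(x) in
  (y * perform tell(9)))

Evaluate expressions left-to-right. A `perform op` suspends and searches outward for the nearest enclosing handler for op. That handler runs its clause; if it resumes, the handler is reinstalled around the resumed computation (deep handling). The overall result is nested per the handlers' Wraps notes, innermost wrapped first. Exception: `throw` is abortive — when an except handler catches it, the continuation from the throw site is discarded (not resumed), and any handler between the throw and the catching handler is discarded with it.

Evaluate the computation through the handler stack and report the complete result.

Evaluation trace:
emit(5) @ H2 ⇒ out+=5
tell(9) @ H4 ⇒ log+=9
H0 returns -2
H1 returns -2
H2 returns [5, -2]
H3 returns [5, -2]
H4 returns ([5, -2], (9))
= ([5, -2], (9))

Answer: ([5, -2], (9))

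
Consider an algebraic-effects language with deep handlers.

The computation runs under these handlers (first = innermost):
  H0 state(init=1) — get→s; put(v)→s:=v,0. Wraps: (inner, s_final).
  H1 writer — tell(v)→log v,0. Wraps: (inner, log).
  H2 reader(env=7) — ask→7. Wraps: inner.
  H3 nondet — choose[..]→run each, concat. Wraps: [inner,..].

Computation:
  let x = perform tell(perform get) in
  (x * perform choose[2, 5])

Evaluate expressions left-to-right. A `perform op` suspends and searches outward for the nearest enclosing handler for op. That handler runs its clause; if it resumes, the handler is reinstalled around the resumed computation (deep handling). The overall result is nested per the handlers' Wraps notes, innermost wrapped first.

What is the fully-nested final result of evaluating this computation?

Answer: [((0, 1), (1)), ((0, 1), (1))]

Evaluation trace:
get @ H0 ⇒ 1
tell(1) @ H1 ⇒ log+=1
choose[2, 5] @ H3
  branch[0] choose=2:
    H0 returns (0, 1)
    H1 returns ((0, 1), (1))
    H2 returns ((0, 1), (1))
    H3 returns [((0, 1), (1))]
  branch[1] choose=5:
    H0 returns (0, 1)
    H1 returns ((0, 1), (1))
    H2 returns ((0, 1), (1))
    H3 returns [((0, 1), (1))]
= [((0, 1), (1)), ((0, 1), (1))]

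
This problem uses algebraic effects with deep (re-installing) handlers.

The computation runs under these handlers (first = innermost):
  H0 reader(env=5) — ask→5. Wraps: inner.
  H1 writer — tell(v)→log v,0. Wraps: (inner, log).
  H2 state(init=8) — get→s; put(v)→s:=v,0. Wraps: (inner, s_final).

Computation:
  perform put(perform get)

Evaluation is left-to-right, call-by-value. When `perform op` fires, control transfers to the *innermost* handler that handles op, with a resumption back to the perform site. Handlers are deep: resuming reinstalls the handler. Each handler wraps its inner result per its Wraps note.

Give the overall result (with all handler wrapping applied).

Answer: ((0, ()), 8)

Step-by-step:
get @ H2 ⇒ 8
put(8) @ H2 ⇒ s:=8
H0 returns 0
H1 returns (0, ())
H2 returns ((0, ()), 8)
= ((0, ()), 8)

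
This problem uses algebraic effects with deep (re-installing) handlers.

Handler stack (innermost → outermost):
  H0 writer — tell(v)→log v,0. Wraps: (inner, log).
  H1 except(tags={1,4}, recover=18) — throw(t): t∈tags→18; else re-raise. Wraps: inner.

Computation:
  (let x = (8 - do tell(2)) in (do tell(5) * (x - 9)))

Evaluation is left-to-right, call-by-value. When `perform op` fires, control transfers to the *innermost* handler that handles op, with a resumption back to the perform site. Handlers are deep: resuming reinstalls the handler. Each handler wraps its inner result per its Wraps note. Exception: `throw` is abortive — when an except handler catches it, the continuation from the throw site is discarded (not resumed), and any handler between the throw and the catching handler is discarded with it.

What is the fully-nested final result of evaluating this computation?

Answer: (0, (2, 5))

Evaluation trace:
tell(2) @ H0 ⇒ log+=2
tell(5) @ H0 ⇒ log+=5
H0 returns (0, (2, 5))
H1 returns (0, (2, 5))
= (0, (2, 5))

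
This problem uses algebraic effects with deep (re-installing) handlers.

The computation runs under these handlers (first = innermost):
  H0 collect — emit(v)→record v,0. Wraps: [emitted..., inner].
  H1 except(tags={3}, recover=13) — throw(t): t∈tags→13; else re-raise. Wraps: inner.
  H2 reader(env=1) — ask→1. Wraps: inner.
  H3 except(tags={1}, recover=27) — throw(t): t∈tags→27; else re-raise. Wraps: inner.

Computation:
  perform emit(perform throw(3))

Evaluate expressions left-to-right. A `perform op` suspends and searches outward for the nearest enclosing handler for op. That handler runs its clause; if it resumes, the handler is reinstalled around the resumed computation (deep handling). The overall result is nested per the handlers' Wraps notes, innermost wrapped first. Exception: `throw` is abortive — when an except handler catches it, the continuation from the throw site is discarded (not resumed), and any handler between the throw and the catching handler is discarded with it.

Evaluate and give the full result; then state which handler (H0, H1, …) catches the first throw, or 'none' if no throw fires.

Answer: 13 ; first throw caught by: H1

Evaluation trace:
throw(3) @ H1 caught ⇒ 13
H2 returns 13
H3 returns 13
= 13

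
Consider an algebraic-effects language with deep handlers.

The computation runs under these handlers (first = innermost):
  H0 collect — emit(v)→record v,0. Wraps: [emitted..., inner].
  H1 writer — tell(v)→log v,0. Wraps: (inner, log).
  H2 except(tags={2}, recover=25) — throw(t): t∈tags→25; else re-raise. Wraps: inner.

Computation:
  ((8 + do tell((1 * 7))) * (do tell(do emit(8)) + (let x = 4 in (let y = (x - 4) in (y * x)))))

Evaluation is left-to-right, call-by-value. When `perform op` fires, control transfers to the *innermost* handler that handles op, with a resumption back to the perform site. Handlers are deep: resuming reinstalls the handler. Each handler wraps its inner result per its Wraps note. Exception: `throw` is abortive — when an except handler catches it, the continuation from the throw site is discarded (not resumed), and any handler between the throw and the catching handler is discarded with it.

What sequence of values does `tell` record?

Evaluation trace:
tell(7) @ H1 ⇒ log+=7
emit(8) @ H0 ⇒ out+=8
tell(0) @ H1 ⇒ log+=0
H0 returns [8, 0]
H1 returns ([8, 0], (7, 0))
H2 returns ([8, 0], (7, 0))
= ([8, 0], (7, 0))

Answer: (7, 0)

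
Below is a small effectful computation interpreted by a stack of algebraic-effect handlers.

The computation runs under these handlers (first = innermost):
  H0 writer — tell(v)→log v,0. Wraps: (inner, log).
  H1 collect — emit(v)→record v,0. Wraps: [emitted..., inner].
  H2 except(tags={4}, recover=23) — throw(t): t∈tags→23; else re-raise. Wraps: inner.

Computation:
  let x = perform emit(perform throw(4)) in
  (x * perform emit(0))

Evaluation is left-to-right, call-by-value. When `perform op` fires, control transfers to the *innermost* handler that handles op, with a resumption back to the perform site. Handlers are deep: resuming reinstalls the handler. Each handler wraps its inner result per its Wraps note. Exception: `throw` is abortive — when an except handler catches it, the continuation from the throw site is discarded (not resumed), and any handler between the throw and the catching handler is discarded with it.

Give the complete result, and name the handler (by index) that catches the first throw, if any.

Step-by-step:
throw(4) @ H2 caught ⇒ 23
= 23

Answer: 23 ; first throw caught by: H2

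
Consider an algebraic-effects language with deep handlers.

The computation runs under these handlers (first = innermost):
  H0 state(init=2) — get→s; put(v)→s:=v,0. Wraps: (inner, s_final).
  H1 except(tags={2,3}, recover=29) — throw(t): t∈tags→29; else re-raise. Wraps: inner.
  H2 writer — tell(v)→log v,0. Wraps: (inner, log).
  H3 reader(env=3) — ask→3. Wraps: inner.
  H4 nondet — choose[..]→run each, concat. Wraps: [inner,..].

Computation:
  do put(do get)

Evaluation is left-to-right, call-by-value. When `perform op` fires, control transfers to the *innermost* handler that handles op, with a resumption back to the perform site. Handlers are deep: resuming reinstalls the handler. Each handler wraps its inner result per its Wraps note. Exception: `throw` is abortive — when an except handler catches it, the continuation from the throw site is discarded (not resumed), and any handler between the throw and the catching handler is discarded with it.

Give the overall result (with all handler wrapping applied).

Answer: [((0, 2), ())]

Working:
get @ H0 ⇒ 2
put(2) @ H0 ⇒ s:=2
H0 returns (0, 2)
H1 returns (0, 2)
H2 returns ((0, 2), ())
H3 returns ((0, 2), ())
H4 returns [((0, 2), ())]
= [((0, 2), ())]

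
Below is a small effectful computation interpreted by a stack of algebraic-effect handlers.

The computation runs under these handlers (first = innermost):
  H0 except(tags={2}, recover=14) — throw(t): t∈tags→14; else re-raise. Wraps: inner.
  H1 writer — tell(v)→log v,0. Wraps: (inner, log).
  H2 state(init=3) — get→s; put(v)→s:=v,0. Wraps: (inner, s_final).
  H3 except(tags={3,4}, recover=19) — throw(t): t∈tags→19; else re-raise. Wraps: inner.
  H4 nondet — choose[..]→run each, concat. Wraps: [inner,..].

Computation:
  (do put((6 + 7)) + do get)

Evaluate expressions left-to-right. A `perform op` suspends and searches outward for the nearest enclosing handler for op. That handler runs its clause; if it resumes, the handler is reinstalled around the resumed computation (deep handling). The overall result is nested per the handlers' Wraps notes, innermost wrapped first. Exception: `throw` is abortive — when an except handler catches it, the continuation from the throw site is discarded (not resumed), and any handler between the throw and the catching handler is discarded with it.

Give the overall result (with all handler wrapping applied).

Evaluation trace:
put(13) @ H2 ⇒ s:=13
get @ H2 ⇒ 13
H0 returns 13
H1 returns (13, ())
H2 returns ((13, ()), 13)
H3 returns ((13, ()), 13)
H4 returns [((13, ()), 13)]
= [((13, ()), 13)]

Answer: [((13, ()), 13)]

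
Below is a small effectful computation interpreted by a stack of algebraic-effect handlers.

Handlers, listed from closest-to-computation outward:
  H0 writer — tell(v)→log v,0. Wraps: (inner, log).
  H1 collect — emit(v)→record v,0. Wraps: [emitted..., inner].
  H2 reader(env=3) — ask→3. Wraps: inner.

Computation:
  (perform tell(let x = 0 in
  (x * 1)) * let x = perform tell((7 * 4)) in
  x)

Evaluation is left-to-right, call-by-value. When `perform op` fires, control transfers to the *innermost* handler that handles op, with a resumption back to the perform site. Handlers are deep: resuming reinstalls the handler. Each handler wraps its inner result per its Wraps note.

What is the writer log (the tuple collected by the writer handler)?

Working:
tell(0) @ H0 ⇒ log+=0
tell(28) @ H0 ⇒ log+=28
H0 returns (0, (0, 28))
H1 returns [(0, (0, 28))]
H2 returns [(0, (0, 28))]
= [(0, (0, 28))]

Answer: (0, 28)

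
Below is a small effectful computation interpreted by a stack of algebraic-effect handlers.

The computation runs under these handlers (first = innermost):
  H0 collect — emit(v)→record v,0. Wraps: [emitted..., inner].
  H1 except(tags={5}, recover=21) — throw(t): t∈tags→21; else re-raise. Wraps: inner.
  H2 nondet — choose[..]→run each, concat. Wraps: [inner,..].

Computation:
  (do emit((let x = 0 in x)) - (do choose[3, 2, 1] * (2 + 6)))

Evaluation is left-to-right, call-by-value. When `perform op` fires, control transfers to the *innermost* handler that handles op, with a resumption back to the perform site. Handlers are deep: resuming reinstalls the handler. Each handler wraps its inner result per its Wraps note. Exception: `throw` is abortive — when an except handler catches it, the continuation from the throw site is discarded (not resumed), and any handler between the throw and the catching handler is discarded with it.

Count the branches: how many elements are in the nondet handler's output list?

Answer: 3

Step-by-step:
emit(0) @ H0 ⇒ out+=0
choose[3, 2, 1] @ H2
  branch[0] choose=3:
    H0 returns [0, -24]
    H1 returns [0, -24]
    H2 returns [[0, -24]]
  branch[1] choose=2:
    H0 returns [0, -16]
    H1 returns [0, -16]
    H2 returns [[0, -16]]
  branch[2] choose=1:
    H0 returns [0, -8]
    H1 returns [0, -8]
    H2 returns [[0, -8]]
= [[0, -24], [0, -16], [0, -8]]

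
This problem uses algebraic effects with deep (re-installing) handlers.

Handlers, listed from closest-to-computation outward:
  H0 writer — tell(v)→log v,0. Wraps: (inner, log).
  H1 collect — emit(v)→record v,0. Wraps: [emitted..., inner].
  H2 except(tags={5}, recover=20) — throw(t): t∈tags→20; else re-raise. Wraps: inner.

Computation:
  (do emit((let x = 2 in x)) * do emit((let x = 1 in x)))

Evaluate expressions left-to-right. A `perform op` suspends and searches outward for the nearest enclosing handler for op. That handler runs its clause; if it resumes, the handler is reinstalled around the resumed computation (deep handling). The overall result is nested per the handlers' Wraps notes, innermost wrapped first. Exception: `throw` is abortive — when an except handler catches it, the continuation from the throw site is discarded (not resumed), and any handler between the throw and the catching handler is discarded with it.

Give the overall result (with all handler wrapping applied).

Answer: [2, 1, (0, ())]

Step-by-step:
emit(2) @ H1 ⇒ out+=2
emit(1) @ H1 ⇒ out+=1
H0 returns (0, ())
H1 returns [2, 1, (0, ())]
H2 returns [2, 1, (0, ())]
= [2, 1, (0, ())]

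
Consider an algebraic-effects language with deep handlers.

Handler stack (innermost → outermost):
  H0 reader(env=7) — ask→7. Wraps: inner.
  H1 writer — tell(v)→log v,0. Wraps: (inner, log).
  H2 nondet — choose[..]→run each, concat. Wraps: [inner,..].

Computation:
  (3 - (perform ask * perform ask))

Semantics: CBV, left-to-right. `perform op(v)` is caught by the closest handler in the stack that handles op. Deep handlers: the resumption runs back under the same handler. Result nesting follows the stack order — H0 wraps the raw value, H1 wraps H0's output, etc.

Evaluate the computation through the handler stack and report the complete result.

Evaluation trace:
ask @ H0 ⇒ 7
ask @ H0 ⇒ 7
H0 returns -46
H1 returns (-46, ())
H2 returns [(-46, ())]
= [(-46, ())]

Answer: [(-46, ())]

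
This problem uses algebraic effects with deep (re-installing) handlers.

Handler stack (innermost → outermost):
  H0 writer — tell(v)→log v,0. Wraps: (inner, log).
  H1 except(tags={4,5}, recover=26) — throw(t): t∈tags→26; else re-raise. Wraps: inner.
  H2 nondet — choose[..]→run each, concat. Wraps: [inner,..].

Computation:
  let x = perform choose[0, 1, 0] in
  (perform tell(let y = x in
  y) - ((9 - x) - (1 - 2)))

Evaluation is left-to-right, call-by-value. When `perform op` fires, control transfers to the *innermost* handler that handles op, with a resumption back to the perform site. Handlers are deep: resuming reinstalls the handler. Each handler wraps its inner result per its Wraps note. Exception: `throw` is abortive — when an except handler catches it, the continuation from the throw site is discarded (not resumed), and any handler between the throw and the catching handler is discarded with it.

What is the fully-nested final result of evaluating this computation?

Working:
choose[0, 1, 0] @ H2
  branch[0] choose=0:
    tell(0) @ H0 ⇒ log+=0
    H0 returns (-10, (0))
    H1 returns (-10, (0))
    H2 returns [(-10, (0))]
  branch[1] choose=1:
    tell(1) @ H0 ⇒ log+=1
    H0 returns (-9, (1))
    H1 returns (-9, (1))
    H2 returns [(-9, (1))]
  branch[2] choose=0:
    tell(0) @ H0 ⇒ log+=0
    H0 returns (-10, (0))
    H1 returns (-10, (0))
    H2 returns [(-10, (0))]
= [(-10, (0)), (-9, (1)), (-10, (0))]

Answer: [(-10, (0)), (-9, (1)), (-10, (0))]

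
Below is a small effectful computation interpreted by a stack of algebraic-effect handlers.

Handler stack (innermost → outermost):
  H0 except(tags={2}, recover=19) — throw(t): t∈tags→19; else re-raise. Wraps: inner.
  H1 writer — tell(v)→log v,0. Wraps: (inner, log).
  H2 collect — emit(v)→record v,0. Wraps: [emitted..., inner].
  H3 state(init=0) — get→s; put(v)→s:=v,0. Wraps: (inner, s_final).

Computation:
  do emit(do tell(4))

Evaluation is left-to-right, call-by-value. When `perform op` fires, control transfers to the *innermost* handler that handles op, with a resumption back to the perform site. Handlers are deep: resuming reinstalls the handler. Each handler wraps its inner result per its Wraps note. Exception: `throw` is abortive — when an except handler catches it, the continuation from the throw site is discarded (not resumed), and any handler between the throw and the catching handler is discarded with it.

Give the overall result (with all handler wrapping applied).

Answer: ([0, (0, (4))], 0)

Working:
tell(4) @ H1 ⇒ log+=4
emit(0) @ H2 ⇒ out+=0
H0 returns 0
H1 returns (0, (4))
H2 returns [0, (0, (4))]
H3 returns ([0, (0, (4))], 0)
= ([0, (0, (4))], 0)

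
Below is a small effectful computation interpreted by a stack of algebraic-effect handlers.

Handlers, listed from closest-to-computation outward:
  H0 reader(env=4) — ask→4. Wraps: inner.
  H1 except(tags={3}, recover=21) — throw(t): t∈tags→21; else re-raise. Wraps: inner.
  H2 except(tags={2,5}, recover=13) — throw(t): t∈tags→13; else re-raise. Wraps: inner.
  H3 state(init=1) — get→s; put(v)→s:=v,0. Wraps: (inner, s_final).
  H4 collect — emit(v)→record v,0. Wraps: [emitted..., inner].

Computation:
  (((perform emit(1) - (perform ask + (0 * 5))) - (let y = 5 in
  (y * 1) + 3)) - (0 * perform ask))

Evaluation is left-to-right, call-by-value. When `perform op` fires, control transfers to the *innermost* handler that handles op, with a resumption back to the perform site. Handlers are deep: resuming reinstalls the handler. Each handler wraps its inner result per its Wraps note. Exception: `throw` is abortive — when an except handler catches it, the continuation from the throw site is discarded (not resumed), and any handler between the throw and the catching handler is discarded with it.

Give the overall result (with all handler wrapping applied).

Answer: [1, (-12, 1)]

Step-by-step:
emit(1) @ H4 ⇒ out+=1
ask @ H0 ⇒ 4
ask @ H0 ⇒ 4
H0 returns -12
H1 returns -12
H2 returns -12
H3 returns (-12, 1)
H4 returns [1, (-12, 1)]
= [1, (-12, 1)]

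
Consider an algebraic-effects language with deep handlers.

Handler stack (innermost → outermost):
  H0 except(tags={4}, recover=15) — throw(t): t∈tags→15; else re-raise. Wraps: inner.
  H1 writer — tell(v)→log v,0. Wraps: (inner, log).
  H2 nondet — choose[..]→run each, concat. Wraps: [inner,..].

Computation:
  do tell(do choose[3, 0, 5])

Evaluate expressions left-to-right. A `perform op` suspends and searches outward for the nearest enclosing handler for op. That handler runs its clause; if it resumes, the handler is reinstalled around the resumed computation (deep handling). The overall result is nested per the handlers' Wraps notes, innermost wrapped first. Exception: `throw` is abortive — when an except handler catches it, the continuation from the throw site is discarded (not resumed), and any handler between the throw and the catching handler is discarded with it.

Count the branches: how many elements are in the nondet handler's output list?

Evaluation trace:
choose[3, 0, 5] @ H2
  branch[0] choose=3:
    tell(3) @ H1 ⇒ log+=3
    H0 returns 0
    H1 returns (0, (3))
    H2 returns [(0, (3))]
  branch[1] choose=0:
    tell(0) @ H1 ⇒ log+=0
    H0 returns 0
    H1 returns (0, (0))
    H2 returns [(0, (0))]
  branch[2] choose=5:
    tell(5) @ H1 ⇒ log+=5
    H0 returns 0
    H1 returns (0, (5))
    H2 returns [(0, (5))]
= [(0, (3)), (0, (0)), (0, (5))]

Answer: 3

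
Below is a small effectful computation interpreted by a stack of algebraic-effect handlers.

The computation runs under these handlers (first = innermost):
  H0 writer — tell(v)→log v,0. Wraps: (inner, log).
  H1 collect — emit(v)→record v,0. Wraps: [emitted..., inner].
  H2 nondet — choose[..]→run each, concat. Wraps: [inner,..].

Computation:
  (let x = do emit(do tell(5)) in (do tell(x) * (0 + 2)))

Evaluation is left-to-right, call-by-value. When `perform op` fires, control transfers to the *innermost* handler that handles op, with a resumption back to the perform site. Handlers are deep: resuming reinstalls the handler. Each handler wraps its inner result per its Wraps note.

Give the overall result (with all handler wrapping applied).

Step-by-step:
tell(5) @ H0 ⇒ log+=5
emit(0) @ H1 ⇒ out+=0
tell(0) @ H0 ⇒ log+=0
H0 returns (0, (5, 0))
H1 returns [0, (0, (5, 0))]
H2 returns [[0, (0, (5, 0))]]
= [[0, (0, (5, 0))]]

Answer: [[0, (0, (5, 0))]]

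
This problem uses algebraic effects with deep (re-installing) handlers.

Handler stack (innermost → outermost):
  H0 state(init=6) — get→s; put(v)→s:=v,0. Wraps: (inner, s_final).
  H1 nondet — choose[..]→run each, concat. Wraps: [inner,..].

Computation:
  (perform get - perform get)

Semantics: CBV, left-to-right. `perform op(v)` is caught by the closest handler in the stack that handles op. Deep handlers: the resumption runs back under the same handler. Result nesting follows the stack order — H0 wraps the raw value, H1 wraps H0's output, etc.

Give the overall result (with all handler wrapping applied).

Answer: [(0, 6)]

Evaluation trace:
get @ H0 ⇒ 6
get @ H0 ⇒ 6
H0 returns (0, 6)
H1 returns [(0, 6)]
= [(0, 6)]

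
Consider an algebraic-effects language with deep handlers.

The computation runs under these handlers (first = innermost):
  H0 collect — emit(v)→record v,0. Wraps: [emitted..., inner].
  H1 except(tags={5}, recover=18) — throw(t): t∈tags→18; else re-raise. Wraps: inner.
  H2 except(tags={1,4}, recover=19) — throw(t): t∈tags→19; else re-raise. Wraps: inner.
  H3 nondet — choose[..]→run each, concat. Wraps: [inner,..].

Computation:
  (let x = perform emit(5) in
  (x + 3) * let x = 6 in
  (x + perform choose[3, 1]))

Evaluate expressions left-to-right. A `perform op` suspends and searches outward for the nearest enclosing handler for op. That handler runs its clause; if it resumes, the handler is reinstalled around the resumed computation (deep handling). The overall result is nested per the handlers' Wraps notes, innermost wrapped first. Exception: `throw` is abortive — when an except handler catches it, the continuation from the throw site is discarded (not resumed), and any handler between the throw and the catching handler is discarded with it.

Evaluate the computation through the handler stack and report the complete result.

Answer: [[5, 27], [5, 21]]

Evaluation trace:
emit(5) @ H0 ⇒ out+=5
choose[3, 1] @ H3
  branch[0] choose=3:
    H0 returns [5, 27]
    H1 returns [5, 27]
    H2 returns [5, 27]
    H3 returns [[5, 27]]
  branch[1] choose=1:
    H0 returns [5, 21]
    H1 returns [5, 21]
    H2 returns [5, 21]
    H3 returns [[5, 21]]
= [[5, 27], [5, 21]]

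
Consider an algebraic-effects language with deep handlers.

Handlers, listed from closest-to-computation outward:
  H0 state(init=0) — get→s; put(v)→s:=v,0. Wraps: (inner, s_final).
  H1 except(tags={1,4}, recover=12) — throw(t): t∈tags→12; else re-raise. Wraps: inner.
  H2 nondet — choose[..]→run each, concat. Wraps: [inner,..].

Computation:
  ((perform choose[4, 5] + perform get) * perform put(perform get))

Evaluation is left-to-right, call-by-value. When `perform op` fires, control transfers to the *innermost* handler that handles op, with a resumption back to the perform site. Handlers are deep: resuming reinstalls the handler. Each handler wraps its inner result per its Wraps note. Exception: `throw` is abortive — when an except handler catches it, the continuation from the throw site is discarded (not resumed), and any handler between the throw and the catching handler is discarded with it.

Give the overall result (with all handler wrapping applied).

Evaluation trace:
choose[4, 5] @ H2
  branch[0] choose=4:
    get @ H0 ⇒ 0
    get @ H0 ⇒ 0
    put(0) @ H0 ⇒ s:=0
    H0 returns (0, 0)
    H1 returns (0, 0)
    H2 returns [(0, 0)]
  branch[1] choose=5:
    get @ H0 ⇒ 0
    get @ H0 ⇒ 0
    put(0) @ H0 ⇒ s:=0
    H0 returns (0, 0)
    H1 returns (0, 0)
    H2 returns [(0, 0)]
= [(0, 0), (0, 0)]

Answer: [(0, 0), (0, 0)]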